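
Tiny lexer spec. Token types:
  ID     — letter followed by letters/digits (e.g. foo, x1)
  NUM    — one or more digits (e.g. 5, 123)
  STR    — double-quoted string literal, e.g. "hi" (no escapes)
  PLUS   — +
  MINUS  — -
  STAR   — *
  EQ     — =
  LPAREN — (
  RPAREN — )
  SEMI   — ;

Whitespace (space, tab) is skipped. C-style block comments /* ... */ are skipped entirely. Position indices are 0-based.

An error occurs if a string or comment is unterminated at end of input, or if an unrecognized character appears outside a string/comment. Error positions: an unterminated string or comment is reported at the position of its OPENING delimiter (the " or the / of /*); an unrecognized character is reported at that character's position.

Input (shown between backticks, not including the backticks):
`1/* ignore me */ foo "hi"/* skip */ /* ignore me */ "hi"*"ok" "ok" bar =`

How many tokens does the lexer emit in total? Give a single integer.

pos=0: emit NUM '1' (now at pos=1)
pos=1: enter COMMENT mode (saw '/*')
exit COMMENT mode (now at pos=16)
pos=17: emit ID 'foo' (now at pos=20)
pos=21: enter STRING mode
pos=21: emit STR "hi" (now at pos=25)
pos=25: enter COMMENT mode (saw '/*')
exit COMMENT mode (now at pos=35)
pos=36: enter COMMENT mode (saw '/*')
exit COMMENT mode (now at pos=51)
pos=52: enter STRING mode
pos=52: emit STR "hi" (now at pos=56)
pos=56: emit STAR '*'
pos=57: enter STRING mode
pos=57: emit STR "ok" (now at pos=61)
pos=62: enter STRING mode
pos=62: emit STR "ok" (now at pos=66)
pos=67: emit ID 'bar' (now at pos=70)
pos=71: emit EQ '='
DONE. 9 tokens: [NUM, ID, STR, STR, STAR, STR, STR, ID, EQ]

Answer: 9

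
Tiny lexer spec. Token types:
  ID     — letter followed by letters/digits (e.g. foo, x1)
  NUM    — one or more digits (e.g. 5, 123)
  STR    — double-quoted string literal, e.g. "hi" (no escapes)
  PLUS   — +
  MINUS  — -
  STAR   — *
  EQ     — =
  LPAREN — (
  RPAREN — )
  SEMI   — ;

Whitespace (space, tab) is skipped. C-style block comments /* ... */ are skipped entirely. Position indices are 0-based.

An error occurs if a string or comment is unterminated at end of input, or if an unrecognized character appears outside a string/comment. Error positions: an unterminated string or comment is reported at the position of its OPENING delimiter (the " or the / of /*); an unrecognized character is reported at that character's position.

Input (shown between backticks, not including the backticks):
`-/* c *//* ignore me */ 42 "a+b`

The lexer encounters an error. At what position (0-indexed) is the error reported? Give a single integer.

pos=0: emit MINUS '-'
pos=1: enter COMMENT mode (saw '/*')
exit COMMENT mode (now at pos=8)
pos=8: enter COMMENT mode (saw '/*')
exit COMMENT mode (now at pos=23)
pos=24: emit NUM '42' (now at pos=26)
pos=27: enter STRING mode
pos=27: ERROR — unterminated string

Answer: 27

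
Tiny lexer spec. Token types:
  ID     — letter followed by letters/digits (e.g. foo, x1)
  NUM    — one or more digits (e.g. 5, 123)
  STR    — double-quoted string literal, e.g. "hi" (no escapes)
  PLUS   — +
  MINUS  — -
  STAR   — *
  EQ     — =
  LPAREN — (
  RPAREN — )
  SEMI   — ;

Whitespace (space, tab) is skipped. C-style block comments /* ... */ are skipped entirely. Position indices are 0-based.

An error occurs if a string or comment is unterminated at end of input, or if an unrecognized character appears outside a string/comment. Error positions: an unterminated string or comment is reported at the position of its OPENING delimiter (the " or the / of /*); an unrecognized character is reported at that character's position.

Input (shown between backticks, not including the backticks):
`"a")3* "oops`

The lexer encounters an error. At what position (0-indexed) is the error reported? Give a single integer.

Answer: 7

Derivation:
pos=0: enter STRING mode
pos=0: emit STR "a" (now at pos=3)
pos=3: emit RPAREN ')'
pos=4: emit NUM '3' (now at pos=5)
pos=5: emit STAR '*'
pos=7: enter STRING mode
pos=7: ERROR — unterminated string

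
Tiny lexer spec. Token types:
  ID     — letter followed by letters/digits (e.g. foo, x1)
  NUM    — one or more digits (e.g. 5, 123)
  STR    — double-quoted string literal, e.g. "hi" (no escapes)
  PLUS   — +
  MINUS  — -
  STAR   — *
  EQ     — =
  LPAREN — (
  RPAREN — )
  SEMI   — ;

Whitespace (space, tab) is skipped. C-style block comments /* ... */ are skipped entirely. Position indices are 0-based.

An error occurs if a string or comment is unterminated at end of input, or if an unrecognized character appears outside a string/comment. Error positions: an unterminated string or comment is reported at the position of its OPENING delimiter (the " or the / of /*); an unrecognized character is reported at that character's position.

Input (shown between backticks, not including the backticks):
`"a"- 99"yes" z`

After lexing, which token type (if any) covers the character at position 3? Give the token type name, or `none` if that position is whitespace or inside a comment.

pos=0: enter STRING mode
pos=0: emit STR "a" (now at pos=3)
pos=3: emit MINUS '-'
pos=5: emit NUM '99' (now at pos=7)
pos=7: enter STRING mode
pos=7: emit STR "yes" (now at pos=12)
pos=13: emit ID 'z' (now at pos=14)
DONE. 5 tokens: [STR, MINUS, NUM, STR, ID]
Position 3: char is '-' -> MINUS

Answer: MINUS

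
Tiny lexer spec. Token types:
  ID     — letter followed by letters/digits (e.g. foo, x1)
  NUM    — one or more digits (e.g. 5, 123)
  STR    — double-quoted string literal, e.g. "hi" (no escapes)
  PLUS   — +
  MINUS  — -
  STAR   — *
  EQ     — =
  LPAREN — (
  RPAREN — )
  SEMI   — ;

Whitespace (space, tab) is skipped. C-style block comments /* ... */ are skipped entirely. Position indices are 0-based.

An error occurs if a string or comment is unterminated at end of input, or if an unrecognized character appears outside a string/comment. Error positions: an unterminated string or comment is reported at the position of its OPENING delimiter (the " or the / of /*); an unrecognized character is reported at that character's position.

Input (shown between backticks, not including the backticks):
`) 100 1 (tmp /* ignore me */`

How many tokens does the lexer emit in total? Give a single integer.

pos=0: emit RPAREN ')'
pos=2: emit NUM '100' (now at pos=5)
pos=6: emit NUM '1' (now at pos=7)
pos=8: emit LPAREN '('
pos=9: emit ID 'tmp' (now at pos=12)
pos=13: enter COMMENT mode (saw '/*')
exit COMMENT mode (now at pos=28)
DONE. 5 tokens: [RPAREN, NUM, NUM, LPAREN, ID]

Answer: 5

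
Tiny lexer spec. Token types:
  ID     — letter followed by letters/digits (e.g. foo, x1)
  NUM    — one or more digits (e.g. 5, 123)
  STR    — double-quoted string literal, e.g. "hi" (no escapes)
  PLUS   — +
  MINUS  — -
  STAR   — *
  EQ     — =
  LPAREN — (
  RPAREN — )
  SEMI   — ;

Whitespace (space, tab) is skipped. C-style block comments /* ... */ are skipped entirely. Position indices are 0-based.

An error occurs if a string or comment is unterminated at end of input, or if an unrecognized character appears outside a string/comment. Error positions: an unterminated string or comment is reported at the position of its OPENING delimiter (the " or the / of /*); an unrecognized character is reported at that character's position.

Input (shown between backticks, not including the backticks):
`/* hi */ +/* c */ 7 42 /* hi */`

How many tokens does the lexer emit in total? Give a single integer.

Answer: 3

Derivation:
pos=0: enter COMMENT mode (saw '/*')
exit COMMENT mode (now at pos=8)
pos=9: emit PLUS '+'
pos=10: enter COMMENT mode (saw '/*')
exit COMMENT mode (now at pos=17)
pos=18: emit NUM '7' (now at pos=19)
pos=20: emit NUM '42' (now at pos=22)
pos=23: enter COMMENT mode (saw '/*')
exit COMMENT mode (now at pos=31)
DONE. 3 tokens: [PLUS, NUM, NUM]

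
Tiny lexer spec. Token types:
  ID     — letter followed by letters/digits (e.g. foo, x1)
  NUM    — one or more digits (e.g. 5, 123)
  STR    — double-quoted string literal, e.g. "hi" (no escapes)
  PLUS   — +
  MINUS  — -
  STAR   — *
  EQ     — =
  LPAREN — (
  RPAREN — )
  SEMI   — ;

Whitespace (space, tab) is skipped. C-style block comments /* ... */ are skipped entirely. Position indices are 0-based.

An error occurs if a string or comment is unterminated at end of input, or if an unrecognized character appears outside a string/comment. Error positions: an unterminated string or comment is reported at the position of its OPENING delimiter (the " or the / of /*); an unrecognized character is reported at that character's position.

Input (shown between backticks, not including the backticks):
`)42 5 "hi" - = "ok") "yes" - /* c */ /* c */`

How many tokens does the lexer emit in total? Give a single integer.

Answer: 10

Derivation:
pos=0: emit RPAREN ')'
pos=1: emit NUM '42' (now at pos=3)
pos=4: emit NUM '5' (now at pos=5)
pos=6: enter STRING mode
pos=6: emit STR "hi" (now at pos=10)
pos=11: emit MINUS '-'
pos=13: emit EQ '='
pos=15: enter STRING mode
pos=15: emit STR "ok" (now at pos=19)
pos=19: emit RPAREN ')'
pos=21: enter STRING mode
pos=21: emit STR "yes" (now at pos=26)
pos=27: emit MINUS '-'
pos=29: enter COMMENT mode (saw '/*')
exit COMMENT mode (now at pos=36)
pos=37: enter COMMENT mode (saw '/*')
exit COMMENT mode (now at pos=44)
DONE. 10 tokens: [RPAREN, NUM, NUM, STR, MINUS, EQ, STR, RPAREN, STR, MINUS]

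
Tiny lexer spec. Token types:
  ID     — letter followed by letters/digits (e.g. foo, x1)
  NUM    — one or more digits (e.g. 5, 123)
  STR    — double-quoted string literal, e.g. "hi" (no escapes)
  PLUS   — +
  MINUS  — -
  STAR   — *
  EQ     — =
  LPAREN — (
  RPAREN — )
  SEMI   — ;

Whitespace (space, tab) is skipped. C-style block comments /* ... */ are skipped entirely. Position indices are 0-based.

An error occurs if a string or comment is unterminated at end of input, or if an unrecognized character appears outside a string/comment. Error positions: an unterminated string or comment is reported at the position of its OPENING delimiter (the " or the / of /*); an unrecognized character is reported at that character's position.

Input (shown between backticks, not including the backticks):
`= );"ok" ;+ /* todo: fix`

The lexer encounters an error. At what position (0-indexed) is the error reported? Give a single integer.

pos=0: emit EQ '='
pos=2: emit RPAREN ')'
pos=3: emit SEMI ';'
pos=4: enter STRING mode
pos=4: emit STR "ok" (now at pos=8)
pos=9: emit SEMI ';'
pos=10: emit PLUS '+'
pos=12: enter COMMENT mode (saw '/*')
pos=12: ERROR — unterminated comment (reached EOF)

Answer: 12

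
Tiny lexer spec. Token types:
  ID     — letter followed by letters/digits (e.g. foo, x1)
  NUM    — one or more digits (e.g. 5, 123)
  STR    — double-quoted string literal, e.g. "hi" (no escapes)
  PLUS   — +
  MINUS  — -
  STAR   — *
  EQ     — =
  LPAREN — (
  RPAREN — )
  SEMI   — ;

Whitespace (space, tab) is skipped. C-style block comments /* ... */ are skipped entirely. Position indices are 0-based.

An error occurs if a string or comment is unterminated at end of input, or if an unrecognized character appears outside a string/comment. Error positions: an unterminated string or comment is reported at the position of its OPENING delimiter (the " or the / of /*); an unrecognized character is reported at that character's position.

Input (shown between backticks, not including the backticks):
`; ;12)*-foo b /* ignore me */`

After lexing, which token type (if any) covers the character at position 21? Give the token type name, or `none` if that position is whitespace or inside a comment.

pos=0: emit SEMI ';'
pos=2: emit SEMI ';'
pos=3: emit NUM '12' (now at pos=5)
pos=5: emit RPAREN ')'
pos=6: emit STAR '*'
pos=7: emit MINUS '-'
pos=8: emit ID 'foo' (now at pos=11)
pos=12: emit ID 'b' (now at pos=13)
pos=14: enter COMMENT mode (saw '/*')
exit COMMENT mode (now at pos=29)
DONE. 8 tokens: [SEMI, SEMI, NUM, RPAREN, STAR, MINUS, ID, ID]
Position 21: char is 'r' -> none

Answer: none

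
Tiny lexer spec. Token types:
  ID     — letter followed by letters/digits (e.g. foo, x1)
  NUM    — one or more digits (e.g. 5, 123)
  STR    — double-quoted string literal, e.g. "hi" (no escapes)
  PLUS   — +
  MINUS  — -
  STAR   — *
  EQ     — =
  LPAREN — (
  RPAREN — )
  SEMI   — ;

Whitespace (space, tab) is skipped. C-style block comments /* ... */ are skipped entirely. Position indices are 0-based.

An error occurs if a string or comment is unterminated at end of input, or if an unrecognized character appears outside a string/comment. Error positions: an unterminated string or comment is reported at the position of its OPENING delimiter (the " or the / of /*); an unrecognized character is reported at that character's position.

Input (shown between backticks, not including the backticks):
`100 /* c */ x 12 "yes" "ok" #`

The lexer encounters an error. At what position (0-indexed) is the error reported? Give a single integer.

Answer: 28

Derivation:
pos=0: emit NUM '100' (now at pos=3)
pos=4: enter COMMENT mode (saw '/*')
exit COMMENT mode (now at pos=11)
pos=12: emit ID 'x' (now at pos=13)
pos=14: emit NUM '12' (now at pos=16)
pos=17: enter STRING mode
pos=17: emit STR "yes" (now at pos=22)
pos=23: enter STRING mode
pos=23: emit STR "ok" (now at pos=27)
pos=28: ERROR — unrecognized char '#'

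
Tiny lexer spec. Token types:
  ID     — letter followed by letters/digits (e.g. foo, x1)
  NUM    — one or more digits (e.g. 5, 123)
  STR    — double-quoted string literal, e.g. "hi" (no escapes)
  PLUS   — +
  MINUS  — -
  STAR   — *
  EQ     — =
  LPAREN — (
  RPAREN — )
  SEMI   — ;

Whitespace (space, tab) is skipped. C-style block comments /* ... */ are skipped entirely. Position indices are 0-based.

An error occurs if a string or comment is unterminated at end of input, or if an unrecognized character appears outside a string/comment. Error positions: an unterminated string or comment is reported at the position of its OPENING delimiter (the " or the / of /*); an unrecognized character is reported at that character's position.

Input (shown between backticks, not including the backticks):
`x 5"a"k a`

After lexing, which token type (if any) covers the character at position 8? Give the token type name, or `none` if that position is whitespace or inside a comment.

Answer: ID

Derivation:
pos=0: emit ID 'x' (now at pos=1)
pos=2: emit NUM '5' (now at pos=3)
pos=3: enter STRING mode
pos=3: emit STR "a" (now at pos=6)
pos=6: emit ID 'k' (now at pos=7)
pos=8: emit ID 'a' (now at pos=9)
DONE. 5 tokens: [ID, NUM, STR, ID, ID]
Position 8: char is 'a' -> ID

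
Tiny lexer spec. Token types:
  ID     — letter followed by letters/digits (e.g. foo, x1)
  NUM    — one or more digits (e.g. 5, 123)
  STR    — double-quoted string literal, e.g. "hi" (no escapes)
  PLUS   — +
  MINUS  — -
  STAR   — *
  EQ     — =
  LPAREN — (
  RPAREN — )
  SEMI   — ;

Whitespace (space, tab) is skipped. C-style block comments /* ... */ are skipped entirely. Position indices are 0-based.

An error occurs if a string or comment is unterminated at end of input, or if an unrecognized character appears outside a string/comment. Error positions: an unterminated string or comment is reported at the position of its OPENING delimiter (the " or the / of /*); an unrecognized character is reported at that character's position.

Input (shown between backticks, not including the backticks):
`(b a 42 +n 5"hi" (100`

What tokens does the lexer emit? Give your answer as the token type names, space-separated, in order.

pos=0: emit LPAREN '('
pos=1: emit ID 'b' (now at pos=2)
pos=3: emit ID 'a' (now at pos=4)
pos=5: emit NUM '42' (now at pos=7)
pos=8: emit PLUS '+'
pos=9: emit ID 'n' (now at pos=10)
pos=11: emit NUM '5' (now at pos=12)
pos=12: enter STRING mode
pos=12: emit STR "hi" (now at pos=16)
pos=17: emit LPAREN '('
pos=18: emit NUM '100' (now at pos=21)
DONE. 10 tokens: [LPAREN, ID, ID, NUM, PLUS, ID, NUM, STR, LPAREN, NUM]

Answer: LPAREN ID ID NUM PLUS ID NUM STR LPAREN NUM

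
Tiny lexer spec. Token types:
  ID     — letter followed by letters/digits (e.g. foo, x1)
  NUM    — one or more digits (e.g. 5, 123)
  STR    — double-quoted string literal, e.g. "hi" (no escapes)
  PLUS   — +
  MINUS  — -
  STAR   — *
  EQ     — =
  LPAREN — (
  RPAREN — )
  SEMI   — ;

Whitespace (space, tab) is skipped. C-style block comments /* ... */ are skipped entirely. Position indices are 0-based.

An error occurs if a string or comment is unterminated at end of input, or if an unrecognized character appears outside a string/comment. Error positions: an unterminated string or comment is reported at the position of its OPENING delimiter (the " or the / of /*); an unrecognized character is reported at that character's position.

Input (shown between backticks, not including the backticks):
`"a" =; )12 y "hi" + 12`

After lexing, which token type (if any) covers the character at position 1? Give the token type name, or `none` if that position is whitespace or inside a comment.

Answer: STR

Derivation:
pos=0: enter STRING mode
pos=0: emit STR "a" (now at pos=3)
pos=4: emit EQ '='
pos=5: emit SEMI ';'
pos=7: emit RPAREN ')'
pos=8: emit NUM '12' (now at pos=10)
pos=11: emit ID 'y' (now at pos=12)
pos=13: enter STRING mode
pos=13: emit STR "hi" (now at pos=17)
pos=18: emit PLUS '+'
pos=20: emit NUM '12' (now at pos=22)
DONE. 9 tokens: [STR, EQ, SEMI, RPAREN, NUM, ID, STR, PLUS, NUM]
Position 1: char is 'a' -> STR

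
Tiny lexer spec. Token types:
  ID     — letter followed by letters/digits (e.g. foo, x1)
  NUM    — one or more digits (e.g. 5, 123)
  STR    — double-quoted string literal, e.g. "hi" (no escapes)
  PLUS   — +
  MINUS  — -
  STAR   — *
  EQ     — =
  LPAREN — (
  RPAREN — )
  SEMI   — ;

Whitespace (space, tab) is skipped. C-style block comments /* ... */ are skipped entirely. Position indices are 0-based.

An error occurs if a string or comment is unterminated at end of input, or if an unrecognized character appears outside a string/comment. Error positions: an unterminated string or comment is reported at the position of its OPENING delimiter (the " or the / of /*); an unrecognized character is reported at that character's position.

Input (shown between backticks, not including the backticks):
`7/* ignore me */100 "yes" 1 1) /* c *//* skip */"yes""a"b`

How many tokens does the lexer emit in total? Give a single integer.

pos=0: emit NUM '7' (now at pos=1)
pos=1: enter COMMENT mode (saw '/*')
exit COMMENT mode (now at pos=16)
pos=16: emit NUM '100' (now at pos=19)
pos=20: enter STRING mode
pos=20: emit STR "yes" (now at pos=25)
pos=26: emit NUM '1' (now at pos=27)
pos=28: emit NUM '1' (now at pos=29)
pos=29: emit RPAREN ')'
pos=31: enter COMMENT mode (saw '/*')
exit COMMENT mode (now at pos=38)
pos=38: enter COMMENT mode (saw '/*')
exit COMMENT mode (now at pos=48)
pos=48: enter STRING mode
pos=48: emit STR "yes" (now at pos=53)
pos=53: enter STRING mode
pos=53: emit STR "a" (now at pos=56)
pos=56: emit ID 'b' (now at pos=57)
DONE. 9 tokens: [NUM, NUM, STR, NUM, NUM, RPAREN, STR, STR, ID]

Answer: 9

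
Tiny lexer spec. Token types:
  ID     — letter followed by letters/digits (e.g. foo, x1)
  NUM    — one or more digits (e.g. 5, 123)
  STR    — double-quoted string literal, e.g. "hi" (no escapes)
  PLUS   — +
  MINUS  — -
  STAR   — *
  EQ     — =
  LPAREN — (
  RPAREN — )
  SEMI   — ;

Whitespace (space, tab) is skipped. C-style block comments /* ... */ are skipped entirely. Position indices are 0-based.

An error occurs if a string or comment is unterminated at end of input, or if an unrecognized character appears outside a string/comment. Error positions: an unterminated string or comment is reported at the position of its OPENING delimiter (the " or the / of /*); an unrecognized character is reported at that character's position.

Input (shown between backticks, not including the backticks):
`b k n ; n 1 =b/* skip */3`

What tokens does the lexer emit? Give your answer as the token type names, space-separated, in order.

Answer: ID ID ID SEMI ID NUM EQ ID NUM

Derivation:
pos=0: emit ID 'b' (now at pos=1)
pos=2: emit ID 'k' (now at pos=3)
pos=4: emit ID 'n' (now at pos=5)
pos=6: emit SEMI ';'
pos=8: emit ID 'n' (now at pos=9)
pos=10: emit NUM '1' (now at pos=11)
pos=12: emit EQ '='
pos=13: emit ID 'b' (now at pos=14)
pos=14: enter COMMENT mode (saw '/*')
exit COMMENT mode (now at pos=24)
pos=24: emit NUM '3' (now at pos=25)
DONE. 9 tokens: [ID, ID, ID, SEMI, ID, NUM, EQ, ID, NUM]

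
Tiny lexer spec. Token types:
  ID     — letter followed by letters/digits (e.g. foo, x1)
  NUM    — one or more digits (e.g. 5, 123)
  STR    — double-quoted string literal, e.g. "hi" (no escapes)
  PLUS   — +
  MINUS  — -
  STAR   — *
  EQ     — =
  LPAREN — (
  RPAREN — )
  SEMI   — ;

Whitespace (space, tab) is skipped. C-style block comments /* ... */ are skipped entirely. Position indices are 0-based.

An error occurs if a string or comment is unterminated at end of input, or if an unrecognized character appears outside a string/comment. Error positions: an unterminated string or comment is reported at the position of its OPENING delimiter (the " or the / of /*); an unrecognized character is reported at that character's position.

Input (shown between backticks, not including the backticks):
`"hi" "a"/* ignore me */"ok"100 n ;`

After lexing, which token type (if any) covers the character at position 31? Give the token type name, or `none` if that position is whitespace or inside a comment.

pos=0: enter STRING mode
pos=0: emit STR "hi" (now at pos=4)
pos=5: enter STRING mode
pos=5: emit STR "a" (now at pos=8)
pos=8: enter COMMENT mode (saw '/*')
exit COMMENT mode (now at pos=23)
pos=23: enter STRING mode
pos=23: emit STR "ok" (now at pos=27)
pos=27: emit NUM '100' (now at pos=30)
pos=31: emit ID 'n' (now at pos=32)
pos=33: emit SEMI ';'
DONE. 6 tokens: [STR, STR, STR, NUM, ID, SEMI]
Position 31: char is 'n' -> ID

Answer: ID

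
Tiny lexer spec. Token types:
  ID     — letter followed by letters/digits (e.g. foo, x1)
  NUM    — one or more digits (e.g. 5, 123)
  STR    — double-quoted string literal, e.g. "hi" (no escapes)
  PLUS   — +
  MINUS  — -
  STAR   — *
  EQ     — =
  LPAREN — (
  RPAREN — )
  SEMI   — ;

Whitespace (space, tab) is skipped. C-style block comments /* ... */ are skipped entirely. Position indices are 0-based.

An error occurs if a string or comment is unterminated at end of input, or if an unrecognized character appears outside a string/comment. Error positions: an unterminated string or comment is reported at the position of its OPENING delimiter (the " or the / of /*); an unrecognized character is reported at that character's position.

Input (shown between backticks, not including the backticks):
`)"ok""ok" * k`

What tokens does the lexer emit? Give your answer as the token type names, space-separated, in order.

pos=0: emit RPAREN ')'
pos=1: enter STRING mode
pos=1: emit STR "ok" (now at pos=5)
pos=5: enter STRING mode
pos=5: emit STR "ok" (now at pos=9)
pos=10: emit STAR '*'
pos=12: emit ID 'k' (now at pos=13)
DONE. 5 tokens: [RPAREN, STR, STR, STAR, ID]

Answer: RPAREN STR STR STAR ID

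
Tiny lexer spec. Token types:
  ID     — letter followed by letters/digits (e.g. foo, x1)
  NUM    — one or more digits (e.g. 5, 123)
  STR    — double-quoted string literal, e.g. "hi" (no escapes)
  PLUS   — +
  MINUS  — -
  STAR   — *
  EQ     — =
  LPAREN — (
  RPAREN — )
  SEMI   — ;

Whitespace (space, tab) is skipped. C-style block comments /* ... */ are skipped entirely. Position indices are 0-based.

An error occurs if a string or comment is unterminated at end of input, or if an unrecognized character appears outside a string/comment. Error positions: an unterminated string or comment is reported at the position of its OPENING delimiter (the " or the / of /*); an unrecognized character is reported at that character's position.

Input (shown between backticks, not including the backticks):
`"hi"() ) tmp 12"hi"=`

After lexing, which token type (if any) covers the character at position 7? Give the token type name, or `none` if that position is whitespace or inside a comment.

pos=0: enter STRING mode
pos=0: emit STR "hi" (now at pos=4)
pos=4: emit LPAREN '('
pos=5: emit RPAREN ')'
pos=7: emit RPAREN ')'
pos=9: emit ID 'tmp' (now at pos=12)
pos=13: emit NUM '12' (now at pos=15)
pos=15: enter STRING mode
pos=15: emit STR "hi" (now at pos=19)
pos=19: emit EQ '='
DONE. 8 tokens: [STR, LPAREN, RPAREN, RPAREN, ID, NUM, STR, EQ]
Position 7: char is ')' -> RPAREN

Answer: RPAREN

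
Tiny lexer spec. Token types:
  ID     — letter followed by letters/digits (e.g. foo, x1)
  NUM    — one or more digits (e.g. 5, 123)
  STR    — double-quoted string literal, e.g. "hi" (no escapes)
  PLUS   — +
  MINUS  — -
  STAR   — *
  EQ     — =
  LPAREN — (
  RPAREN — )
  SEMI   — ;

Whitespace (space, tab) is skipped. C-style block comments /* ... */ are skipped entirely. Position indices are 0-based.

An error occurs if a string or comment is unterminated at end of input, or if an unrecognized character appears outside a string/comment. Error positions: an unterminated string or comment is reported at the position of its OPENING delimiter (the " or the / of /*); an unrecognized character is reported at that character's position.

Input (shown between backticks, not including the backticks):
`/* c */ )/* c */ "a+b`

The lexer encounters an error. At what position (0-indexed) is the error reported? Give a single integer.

Answer: 17

Derivation:
pos=0: enter COMMENT mode (saw '/*')
exit COMMENT mode (now at pos=7)
pos=8: emit RPAREN ')'
pos=9: enter COMMENT mode (saw '/*')
exit COMMENT mode (now at pos=16)
pos=17: enter STRING mode
pos=17: ERROR — unterminated string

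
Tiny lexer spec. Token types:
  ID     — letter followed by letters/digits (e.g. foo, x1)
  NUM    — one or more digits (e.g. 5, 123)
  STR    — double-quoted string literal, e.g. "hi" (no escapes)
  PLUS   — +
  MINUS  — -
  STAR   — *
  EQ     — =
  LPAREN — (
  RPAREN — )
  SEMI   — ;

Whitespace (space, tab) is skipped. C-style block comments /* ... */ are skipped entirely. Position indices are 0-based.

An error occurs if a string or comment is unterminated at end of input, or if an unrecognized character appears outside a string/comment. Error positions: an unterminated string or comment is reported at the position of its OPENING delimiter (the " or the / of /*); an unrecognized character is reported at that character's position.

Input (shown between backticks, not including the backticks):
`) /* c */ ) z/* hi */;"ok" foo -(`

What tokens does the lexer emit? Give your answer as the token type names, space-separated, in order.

pos=0: emit RPAREN ')'
pos=2: enter COMMENT mode (saw '/*')
exit COMMENT mode (now at pos=9)
pos=10: emit RPAREN ')'
pos=12: emit ID 'z' (now at pos=13)
pos=13: enter COMMENT mode (saw '/*')
exit COMMENT mode (now at pos=21)
pos=21: emit SEMI ';'
pos=22: enter STRING mode
pos=22: emit STR "ok" (now at pos=26)
pos=27: emit ID 'foo' (now at pos=30)
pos=31: emit MINUS '-'
pos=32: emit LPAREN '('
DONE. 8 tokens: [RPAREN, RPAREN, ID, SEMI, STR, ID, MINUS, LPAREN]

Answer: RPAREN RPAREN ID SEMI STR ID MINUS LPAREN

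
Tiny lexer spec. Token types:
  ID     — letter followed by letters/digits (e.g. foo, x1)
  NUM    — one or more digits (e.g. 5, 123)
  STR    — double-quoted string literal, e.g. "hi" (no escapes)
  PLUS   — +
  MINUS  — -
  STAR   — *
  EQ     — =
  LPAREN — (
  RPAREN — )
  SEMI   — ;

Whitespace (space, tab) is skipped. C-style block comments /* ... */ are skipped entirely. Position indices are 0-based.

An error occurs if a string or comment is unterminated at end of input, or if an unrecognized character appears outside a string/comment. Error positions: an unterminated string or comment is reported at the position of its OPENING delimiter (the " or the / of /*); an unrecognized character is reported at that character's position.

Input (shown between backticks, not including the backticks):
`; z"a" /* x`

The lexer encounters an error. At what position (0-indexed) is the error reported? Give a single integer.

Answer: 7

Derivation:
pos=0: emit SEMI ';'
pos=2: emit ID 'z' (now at pos=3)
pos=3: enter STRING mode
pos=3: emit STR "a" (now at pos=6)
pos=7: enter COMMENT mode (saw '/*')
pos=7: ERROR — unterminated comment (reached EOF)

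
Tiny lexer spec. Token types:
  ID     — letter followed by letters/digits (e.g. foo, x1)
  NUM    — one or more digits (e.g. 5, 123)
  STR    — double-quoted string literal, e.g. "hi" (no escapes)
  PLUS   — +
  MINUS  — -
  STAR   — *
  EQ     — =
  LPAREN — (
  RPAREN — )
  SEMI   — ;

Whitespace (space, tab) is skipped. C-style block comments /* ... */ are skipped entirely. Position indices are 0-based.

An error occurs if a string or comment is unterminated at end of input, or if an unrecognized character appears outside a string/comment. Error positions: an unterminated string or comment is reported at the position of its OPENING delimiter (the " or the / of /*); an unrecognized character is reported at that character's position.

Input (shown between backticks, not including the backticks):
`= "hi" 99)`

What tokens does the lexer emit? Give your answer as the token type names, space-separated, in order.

pos=0: emit EQ '='
pos=2: enter STRING mode
pos=2: emit STR "hi" (now at pos=6)
pos=7: emit NUM '99' (now at pos=9)
pos=9: emit RPAREN ')'
DONE. 4 tokens: [EQ, STR, NUM, RPAREN]

Answer: EQ STR NUM RPAREN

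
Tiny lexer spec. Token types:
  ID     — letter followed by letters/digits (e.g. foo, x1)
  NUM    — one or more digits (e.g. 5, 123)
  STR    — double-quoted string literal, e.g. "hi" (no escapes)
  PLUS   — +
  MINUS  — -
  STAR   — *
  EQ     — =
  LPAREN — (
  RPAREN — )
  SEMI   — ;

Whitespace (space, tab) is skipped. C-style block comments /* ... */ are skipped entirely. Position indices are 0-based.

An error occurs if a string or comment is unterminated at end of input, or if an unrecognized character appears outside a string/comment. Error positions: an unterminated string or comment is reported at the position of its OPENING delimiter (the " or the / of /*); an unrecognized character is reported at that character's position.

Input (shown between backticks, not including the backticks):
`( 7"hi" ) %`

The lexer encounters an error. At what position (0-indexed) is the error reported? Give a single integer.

Answer: 10

Derivation:
pos=0: emit LPAREN '('
pos=2: emit NUM '7' (now at pos=3)
pos=3: enter STRING mode
pos=3: emit STR "hi" (now at pos=7)
pos=8: emit RPAREN ')'
pos=10: ERROR — unrecognized char '%'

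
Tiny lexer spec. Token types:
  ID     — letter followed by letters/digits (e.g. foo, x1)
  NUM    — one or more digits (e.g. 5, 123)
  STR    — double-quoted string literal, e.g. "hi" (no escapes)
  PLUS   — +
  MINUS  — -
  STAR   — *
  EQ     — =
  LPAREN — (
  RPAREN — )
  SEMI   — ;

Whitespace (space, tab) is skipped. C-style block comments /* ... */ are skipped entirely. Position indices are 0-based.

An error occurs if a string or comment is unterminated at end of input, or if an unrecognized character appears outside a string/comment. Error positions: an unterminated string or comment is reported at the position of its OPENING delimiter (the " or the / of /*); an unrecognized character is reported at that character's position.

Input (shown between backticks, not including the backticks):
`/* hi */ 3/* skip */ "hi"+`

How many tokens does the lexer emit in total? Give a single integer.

Answer: 3

Derivation:
pos=0: enter COMMENT mode (saw '/*')
exit COMMENT mode (now at pos=8)
pos=9: emit NUM '3' (now at pos=10)
pos=10: enter COMMENT mode (saw '/*')
exit COMMENT mode (now at pos=20)
pos=21: enter STRING mode
pos=21: emit STR "hi" (now at pos=25)
pos=25: emit PLUS '+'
DONE. 3 tokens: [NUM, STR, PLUS]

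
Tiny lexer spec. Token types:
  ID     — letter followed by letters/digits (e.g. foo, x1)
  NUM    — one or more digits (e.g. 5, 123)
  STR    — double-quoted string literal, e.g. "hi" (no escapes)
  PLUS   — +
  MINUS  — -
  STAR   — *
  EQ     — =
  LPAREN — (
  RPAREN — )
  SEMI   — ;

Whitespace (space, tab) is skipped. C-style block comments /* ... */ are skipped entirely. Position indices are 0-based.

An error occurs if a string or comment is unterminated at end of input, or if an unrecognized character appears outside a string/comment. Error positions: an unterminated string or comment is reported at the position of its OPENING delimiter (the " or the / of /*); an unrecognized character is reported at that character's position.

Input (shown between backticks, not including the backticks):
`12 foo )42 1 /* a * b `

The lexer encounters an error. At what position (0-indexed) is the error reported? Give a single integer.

Answer: 13

Derivation:
pos=0: emit NUM '12' (now at pos=2)
pos=3: emit ID 'foo' (now at pos=6)
pos=7: emit RPAREN ')'
pos=8: emit NUM '42' (now at pos=10)
pos=11: emit NUM '1' (now at pos=12)
pos=13: enter COMMENT mode (saw '/*')
pos=13: ERROR — unterminated comment (reached EOF)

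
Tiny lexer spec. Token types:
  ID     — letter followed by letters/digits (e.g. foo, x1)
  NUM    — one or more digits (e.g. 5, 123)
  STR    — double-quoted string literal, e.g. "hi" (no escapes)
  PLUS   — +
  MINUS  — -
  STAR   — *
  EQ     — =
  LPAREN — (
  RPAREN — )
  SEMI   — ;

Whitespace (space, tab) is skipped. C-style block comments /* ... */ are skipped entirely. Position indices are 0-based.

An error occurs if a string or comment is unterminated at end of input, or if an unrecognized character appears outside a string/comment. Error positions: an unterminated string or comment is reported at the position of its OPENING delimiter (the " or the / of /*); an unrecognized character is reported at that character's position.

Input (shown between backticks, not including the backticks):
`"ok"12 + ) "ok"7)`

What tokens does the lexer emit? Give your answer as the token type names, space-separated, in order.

Answer: STR NUM PLUS RPAREN STR NUM RPAREN

Derivation:
pos=0: enter STRING mode
pos=0: emit STR "ok" (now at pos=4)
pos=4: emit NUM '12' (now at pos=6)
pos=7: emit PLUS '+'
pos=9: emit RPAREN ')'
pos=11: enter STRING mode
pos=11: emit STR "ok" (now at pos=15)
pos=15: emit NUM '7' (now at pos=16)
pos=16: emit RPAREN ')'
DONE. 7 tokens: [STR, NUM, PLUS, RPAREN, STR, NUM, RPAREN]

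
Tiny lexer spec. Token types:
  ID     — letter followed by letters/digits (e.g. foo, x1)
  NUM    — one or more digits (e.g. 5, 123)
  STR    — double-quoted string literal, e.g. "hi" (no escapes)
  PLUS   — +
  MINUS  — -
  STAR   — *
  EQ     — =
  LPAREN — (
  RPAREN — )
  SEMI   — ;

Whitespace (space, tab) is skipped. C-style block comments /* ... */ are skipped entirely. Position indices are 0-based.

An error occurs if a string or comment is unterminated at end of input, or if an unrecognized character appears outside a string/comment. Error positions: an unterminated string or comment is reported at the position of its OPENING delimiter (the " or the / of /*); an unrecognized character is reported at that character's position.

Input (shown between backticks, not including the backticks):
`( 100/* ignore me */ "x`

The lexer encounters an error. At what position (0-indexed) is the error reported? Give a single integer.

pos=0: emit LPAREN '('
pos=2: emit NUM '100' (now at pos=5)
pos=5: enter COMMENT mode (saw '/*')
exit COMMENT mode (now at pos=20)
pos=21: enter STRING mode
pos=21: ERROR — unterminated string

Answer: 21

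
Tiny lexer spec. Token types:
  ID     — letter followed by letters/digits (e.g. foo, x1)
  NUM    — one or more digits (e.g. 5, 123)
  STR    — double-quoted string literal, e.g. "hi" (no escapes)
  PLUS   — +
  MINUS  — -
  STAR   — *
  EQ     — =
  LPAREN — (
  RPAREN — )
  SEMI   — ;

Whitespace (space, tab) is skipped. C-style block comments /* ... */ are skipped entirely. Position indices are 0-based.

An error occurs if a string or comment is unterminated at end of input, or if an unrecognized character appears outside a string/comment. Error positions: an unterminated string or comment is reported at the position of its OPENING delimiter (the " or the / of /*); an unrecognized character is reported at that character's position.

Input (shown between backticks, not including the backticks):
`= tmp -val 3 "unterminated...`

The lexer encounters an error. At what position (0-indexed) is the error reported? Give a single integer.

pos=0: emit EQ '='
pos=2: emit ID 'tmp' (now at pos=5)
pos=6: emit MINUS '-'
pos=7: emit ID 'val' (now at pos=10)
pos=11: emit NUM '3' (now at pos=12)
pos=13: enter STRING mode
pos=13: ERROR — unterminated string

Answer: 13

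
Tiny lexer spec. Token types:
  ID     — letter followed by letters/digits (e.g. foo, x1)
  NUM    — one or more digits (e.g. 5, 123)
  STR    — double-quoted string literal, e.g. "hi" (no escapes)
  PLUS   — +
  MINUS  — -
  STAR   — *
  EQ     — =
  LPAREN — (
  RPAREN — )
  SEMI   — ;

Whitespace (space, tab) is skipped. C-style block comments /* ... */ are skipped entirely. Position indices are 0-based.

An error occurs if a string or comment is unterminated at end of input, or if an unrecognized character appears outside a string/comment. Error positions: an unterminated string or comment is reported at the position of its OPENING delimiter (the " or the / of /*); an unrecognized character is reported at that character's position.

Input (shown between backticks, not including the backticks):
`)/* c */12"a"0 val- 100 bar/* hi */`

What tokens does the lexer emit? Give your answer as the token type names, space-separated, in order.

Answer: RPAREN NUM STR NUM ID MINUS NUM ID

Derivation:
pos=0: emit RPAREN ')'
pos=1: enter COMMENT mode (saw '/*')
exit COMMENT mode (now at pos=8)
pos=8: emit NUM '12' (now at pos=10)
pos=10: enter STRING mode
pos=10: emit STR "a" (now at pos=13)
pos=13: emit NUM '0' (now at pos=14)
pos=15: emit ID 'val' (now at pos=18)
pos=18: emit MINUS '-'
pos=20: emit NUM '100' (now at pos=23)
pos=24: emit ID 'bar' (now at pos=27)
pos=27: enter COMMENT mode (saw '/*')
exit COMMENT mode (now at pos=35)
DONE. 8 tokens: [RPAREN, NUM, STR, NUM, ID, MINUS, NUM, ID]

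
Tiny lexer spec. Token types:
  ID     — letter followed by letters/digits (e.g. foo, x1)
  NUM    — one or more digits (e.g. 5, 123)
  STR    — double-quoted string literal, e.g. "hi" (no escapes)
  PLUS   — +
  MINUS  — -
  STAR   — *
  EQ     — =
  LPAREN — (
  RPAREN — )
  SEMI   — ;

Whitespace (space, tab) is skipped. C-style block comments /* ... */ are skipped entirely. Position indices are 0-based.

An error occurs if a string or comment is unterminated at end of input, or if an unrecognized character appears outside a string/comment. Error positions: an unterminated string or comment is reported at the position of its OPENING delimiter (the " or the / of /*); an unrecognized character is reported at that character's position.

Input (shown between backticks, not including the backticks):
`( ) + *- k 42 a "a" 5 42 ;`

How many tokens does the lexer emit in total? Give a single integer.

Answer: 12

Derivation:
pos=0: emit LPAREN '('
pos=2: emit RPAREN ')'
pos=4: emit PLUS '+'
pos=6: emit STAR '*'
pos=7: emit MINUS '-'
pos=9: emit ID 'k' (now at pos=10)
pos=11: emit NUM '42' (now at pos=13)
pos=14: emit ID 'a' (now at pos=15)
pos=16: enter STRING mode
pos=16: emit STR "a" (now at pos=19)
pos=20: emit NUM '5' (now at pos=21)
pos=22: emit NUM '42' (now at pos=24)
pos=25: emit SEMI ';'
DONE. 12 tokens: [LPAREN, RPAREN, PLUS, STAR, MINUS, ID, NUM, ID, STR, NUM, NUM, SEMI]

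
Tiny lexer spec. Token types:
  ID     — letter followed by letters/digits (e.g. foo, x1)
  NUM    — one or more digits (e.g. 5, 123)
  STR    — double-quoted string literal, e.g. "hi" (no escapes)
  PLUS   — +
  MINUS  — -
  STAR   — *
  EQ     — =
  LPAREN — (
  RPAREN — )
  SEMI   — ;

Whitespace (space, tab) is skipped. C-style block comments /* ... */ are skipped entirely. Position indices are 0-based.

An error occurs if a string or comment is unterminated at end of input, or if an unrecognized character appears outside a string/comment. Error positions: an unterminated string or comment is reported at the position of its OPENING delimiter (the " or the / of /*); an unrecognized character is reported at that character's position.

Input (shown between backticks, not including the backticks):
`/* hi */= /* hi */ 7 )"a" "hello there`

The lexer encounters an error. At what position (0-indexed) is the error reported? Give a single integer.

pos=0: enter COMMENT mode (saw '/*')
exit COMMENT mode (now at pos=8)
pos=8: emit EQ '='
pos=10: enter COMMENT mode (saw '/*')
exit COMMENT mode (now at pos=18)
pos=19: emit NUM '7' (now at pos=20)
pos=21: emit RPAREN ')'
pos=22: enter STRING mode
pos=22: emit STR "a" (now at pos=25)
pos=26: enter STRING mode
pos=26: ERROR — unterminated string

Answer: 26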